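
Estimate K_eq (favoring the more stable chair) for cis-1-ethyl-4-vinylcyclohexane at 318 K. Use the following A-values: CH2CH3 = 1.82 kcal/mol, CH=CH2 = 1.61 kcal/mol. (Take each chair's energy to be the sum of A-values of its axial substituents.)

C1 and C4 have opposite parity, so for the cis isomer the two substituents are one axial and one equatorial in each chair.
Chair I (ethyl axial, vinyl equatorial): E = 1.82 kcal/mol; chair II (ethyl equatorial, vinyl axial): E = 1.61 kcal/mol.
ΔG = 0.21 kcal/mol between the two chairs.
K = exp(ΔG/RT) with R = 1.987×10⁻³ kcal mol⁻¹ K⁻¹ and T = 318 K gives K ≈ 1.39.

K ≈ 1.39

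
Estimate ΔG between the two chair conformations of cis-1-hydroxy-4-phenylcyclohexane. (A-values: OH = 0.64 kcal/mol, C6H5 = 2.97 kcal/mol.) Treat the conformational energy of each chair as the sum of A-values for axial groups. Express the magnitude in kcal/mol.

C1 and C4 have opposite parity, so for the cis isomer the two substituents are one axial and one equatorial in each chair.
Chair I (hydroxyl axial, phenyl equatorial): E = 0.64 kcal/mol.
Chair II (hydroxyl equatorial, phenyl axial): E = 2.97 kcal/mol.
ΔE = 2.97 − 0.64 = 2.33 kcal/mol; chair I is more stable.

2.33 kcal/mol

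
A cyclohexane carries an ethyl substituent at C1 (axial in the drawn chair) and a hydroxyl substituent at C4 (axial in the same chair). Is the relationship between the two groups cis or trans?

C1 and C4 have opposite parity, so their axial bonds point in opposite directions.
With opposite-parity carbons, two substituents on the same face are one axial and one equatorial; opposite faces give both axial or both equatorial.
Here the groups are axial/axial → opposite face → trans.

trans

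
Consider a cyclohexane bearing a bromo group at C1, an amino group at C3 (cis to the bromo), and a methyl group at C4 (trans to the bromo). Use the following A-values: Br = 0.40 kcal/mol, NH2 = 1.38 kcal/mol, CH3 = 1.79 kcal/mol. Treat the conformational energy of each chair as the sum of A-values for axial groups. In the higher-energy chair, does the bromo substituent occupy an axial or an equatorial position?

axial

Chair I (bromo axial, amino axial, methyl axial): E = 3.57 kcal/mol.
Chair II (bromo equatorial, amino equatorial, methyl equatorial): E = 0.00 kcal/mol.
Chair I is the less stable (higher-energy) conformer, and in that chair the bromo group is axial.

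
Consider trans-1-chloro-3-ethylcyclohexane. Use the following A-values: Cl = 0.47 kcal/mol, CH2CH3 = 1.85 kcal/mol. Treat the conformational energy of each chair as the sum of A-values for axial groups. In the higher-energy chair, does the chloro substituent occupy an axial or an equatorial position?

C1 and C3 have the same parity, so for the trans isomer the two substituents are one axial and one equatorial in each chair.
Chair I (chloro axial, ethyl equatorial): E = 0.47 kcal/mol.
Chair II (chloro equatorial, ethyl axial): E = 1.85 kcal/mol.
Chair II is the less stable (higher-energy) conformer, and in that chair the chloro group is equatorial.

equatorial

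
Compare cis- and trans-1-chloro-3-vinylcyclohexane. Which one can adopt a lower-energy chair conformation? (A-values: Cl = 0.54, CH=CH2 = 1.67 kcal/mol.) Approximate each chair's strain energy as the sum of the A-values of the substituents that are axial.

cis

At 1,3 positions (parity same): cis → (e,e or a,a); trans → (a,e or e,a).
Best chair for cis: E = 0.00 kcal/mol; best chair for trans: E = 0.54 kcal/mol.
The cis isomer is lower by 0.54 kcal/mol.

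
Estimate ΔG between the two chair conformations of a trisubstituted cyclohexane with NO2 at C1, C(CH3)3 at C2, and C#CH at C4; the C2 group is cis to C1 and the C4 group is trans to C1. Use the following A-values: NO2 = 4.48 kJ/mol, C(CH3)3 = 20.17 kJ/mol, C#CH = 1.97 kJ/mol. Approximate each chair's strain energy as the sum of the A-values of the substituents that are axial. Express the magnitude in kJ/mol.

Chair I (nitro axial, tert-butyl equatorial, ethynyl axial): E = 6.45 kJ/mol.
Chair II (nitro equatorial, tert-butyl axial, ethynyl equatorial): E = 20.17 kJ/mol.
ΔE = 20.17 − 6.45 = 13.72 kJ/mol; chair I is more stable.

13.72 kJ/mol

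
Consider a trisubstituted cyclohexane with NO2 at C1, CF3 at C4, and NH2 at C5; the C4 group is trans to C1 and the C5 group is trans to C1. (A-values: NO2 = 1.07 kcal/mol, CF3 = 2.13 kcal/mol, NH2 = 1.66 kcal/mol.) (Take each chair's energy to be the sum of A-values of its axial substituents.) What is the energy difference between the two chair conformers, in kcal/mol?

Chair I (nitro axial, trifluoromethyl axial, amino equatorial): E = 3.20 kcal/mol.
Chair II (nitro equatorial, trifluoromethyl equatorial, amino axial): E = 1.66 kcal/mol.
ΔE = 3.20 − 1.66 = 1.54 kcal/mol; chair II is more stable.

1.54 kcal/mol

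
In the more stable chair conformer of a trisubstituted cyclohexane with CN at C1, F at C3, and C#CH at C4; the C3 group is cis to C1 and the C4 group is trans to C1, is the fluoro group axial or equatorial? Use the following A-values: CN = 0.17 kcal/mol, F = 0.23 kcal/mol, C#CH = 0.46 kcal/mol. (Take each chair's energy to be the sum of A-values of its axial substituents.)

Chair I (cyano axial, fluoro axial, ethynyl axial): E = 0.86 kcal/mol.
Chair II (cyano equatorial, fluoro equatorial, ethynyl equatorial): E = 0.00 kcal/mol.
Chair II is the more stable (lower-energy) conformer, and in that chair the fluoro group is equatorial.

equatorial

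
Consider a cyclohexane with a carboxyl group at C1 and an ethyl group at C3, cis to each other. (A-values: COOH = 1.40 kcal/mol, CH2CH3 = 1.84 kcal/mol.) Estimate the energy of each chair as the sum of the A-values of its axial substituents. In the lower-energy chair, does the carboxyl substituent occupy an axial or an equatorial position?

equatorial

C1 and C3 have the same parity, so for the cis isomer the two substituents are e,e in one chair and a,a in the other.
Chair I (carboxyl axial, ethyl axial): E = 3.24 kcal/mol.
Chair II (carboxyl equatorial, ethyl equatorial): E = 0.00 kcal/mol.
Chair II is the more stable (lower-energy) conformer, and in that chair the carboxyl group is equatorial.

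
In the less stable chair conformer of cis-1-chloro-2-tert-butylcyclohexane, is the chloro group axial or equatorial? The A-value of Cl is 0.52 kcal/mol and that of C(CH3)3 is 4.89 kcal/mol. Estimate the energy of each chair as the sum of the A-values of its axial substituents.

equatorial

C1 and C2 have opposite parity, so for the cis isomer the two substituents are one axial and one equatorial in each chair.
Chair I (chloro axial, tert-butyl equatorial): E = 0.52 kcal/mol.
Chair II (chloro equatorial, tert-butyl axial): E = 4.89 kcal/mol.
Chair II is the less stable (higher-energy) conformer, and in that chair the chloro group is equatorial.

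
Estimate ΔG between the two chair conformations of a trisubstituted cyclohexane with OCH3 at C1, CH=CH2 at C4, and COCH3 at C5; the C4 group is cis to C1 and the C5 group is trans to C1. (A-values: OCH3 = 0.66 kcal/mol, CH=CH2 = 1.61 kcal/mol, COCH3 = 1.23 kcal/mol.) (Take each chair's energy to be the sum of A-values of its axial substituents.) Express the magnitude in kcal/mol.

Chair I (methoxy axial, vinyl equatorial, acetyl equatorial): E = 0.66 kcal/mol.
Chair II (methoxy equatorial, vinyl axial, acetyl axial): E = 2.84 kcal/mol.
ΔE = 2.84 − 0.66 = 2.18 kcal/mol; chair I is more stable.

2.18 kcal/mol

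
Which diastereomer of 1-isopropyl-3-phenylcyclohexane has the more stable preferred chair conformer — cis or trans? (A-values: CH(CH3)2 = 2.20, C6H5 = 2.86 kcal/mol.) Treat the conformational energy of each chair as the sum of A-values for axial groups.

cis

At 1,3 positions (parity same): cis → (e,e or a,a); trans → (a,e or e,a).
Best chair for cis: E = 0.00 kcal/mol; best chair for trans: E = 2.20 kcal/mol.
The cis isomer is lower by 2.20 kcal/mol.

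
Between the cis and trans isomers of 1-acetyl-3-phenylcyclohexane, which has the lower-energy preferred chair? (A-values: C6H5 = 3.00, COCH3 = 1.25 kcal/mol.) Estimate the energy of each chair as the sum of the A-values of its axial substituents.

At 1,3 positions (parity same): cis → (e,e or a,a); trans → (a,e or e,a).
Best chair for cis: E = 0.00 kcal/mol; best chair for trans: E = 1.25 kcal/mol.
The cis isomer is lower by 1.25 kcal/mol.

cis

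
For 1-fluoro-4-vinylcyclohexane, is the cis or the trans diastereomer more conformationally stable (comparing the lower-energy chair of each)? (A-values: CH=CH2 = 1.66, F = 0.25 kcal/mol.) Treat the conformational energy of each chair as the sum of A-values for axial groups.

trans

At 1,4 positions (parity opposite): cis → (a,e or e,a); trans → (e,e or a,a).
Best chair for cis: E = 0.25 kcal/mol; best chair for trans: E = 0.00 kcal/mol.
The trans isomer is lower by 0.25 kcal/mol.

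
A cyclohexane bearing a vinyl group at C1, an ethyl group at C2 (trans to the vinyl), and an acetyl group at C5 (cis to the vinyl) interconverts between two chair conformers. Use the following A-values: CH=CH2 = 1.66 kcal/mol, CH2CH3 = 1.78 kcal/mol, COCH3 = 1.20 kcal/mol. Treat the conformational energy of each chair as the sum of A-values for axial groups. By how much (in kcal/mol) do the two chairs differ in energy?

4.64 kcal/mol

Chair I (vinyl axial, ethyl axial, acetyl axial): E = 4.64 kcal/mol.
Chair II (vinyl equatorial, ethyl equatorial, acetyl equatorial): E = 0.00 kcal/mol.
ΔE = 4.64 − 0.00 = 4.64 kcal/mol; chair II is more stable.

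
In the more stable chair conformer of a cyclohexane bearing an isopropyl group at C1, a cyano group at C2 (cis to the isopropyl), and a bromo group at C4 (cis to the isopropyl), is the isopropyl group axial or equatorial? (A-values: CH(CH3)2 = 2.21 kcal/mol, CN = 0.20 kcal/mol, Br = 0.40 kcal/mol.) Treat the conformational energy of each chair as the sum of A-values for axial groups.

Chair I (isopropyl axial, cyano equatorial, bromo equatorial): E = 2.21 kcal/mol.
Chair II (isopropyl equatorial, cyano axial, bromo axial): E = 0.60 kcal/mol.
Chair II is the more stable (lower-energy) conformer, and in that chair the isopropyl group is equatorial.

equatorial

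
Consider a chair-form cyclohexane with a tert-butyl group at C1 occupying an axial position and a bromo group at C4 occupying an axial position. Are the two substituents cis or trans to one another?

C1 and C4 have opposite parity, so their axial bonds point in opposite directions.
With opposite-parity carbons, two substituents on the same face are one axial and one equatorial; opposite faces give both axial or both equatorial.
Here the groups are axial/axial → opposite face → trans.

trans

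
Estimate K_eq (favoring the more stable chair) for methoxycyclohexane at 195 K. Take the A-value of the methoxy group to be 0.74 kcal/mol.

One chair has the methoxy group axial (E = 0.74 kcal/mol) and the other has it equatorial (E = 0).
ΔG = 0.74 kcal/mol between the two chairs.
K = exp(ΔG/RT) with R = 1.987×10⁻³ kcal mol⁻¹ K⁻¹ and T = 195 K gives K ≈ 6.75.

K ≈ 6.75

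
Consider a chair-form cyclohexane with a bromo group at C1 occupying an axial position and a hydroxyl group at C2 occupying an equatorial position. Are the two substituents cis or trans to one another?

C1 and C2 have opposite parity, so their axial bonds point in opposite directions.
With opposite-parity carbons, two substituents on the same face are one axial and one equatorial; opposite faces give both axial or both equatorial.
Here the groups are axial/equatorial → same face → cis.

cis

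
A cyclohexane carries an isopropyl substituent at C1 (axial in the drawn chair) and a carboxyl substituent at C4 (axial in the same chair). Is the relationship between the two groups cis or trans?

trans

C1 and C4 have opposite parity, so their axial bonds point in opposite directions.
With opposite-parity carbons, two substituents on the same face are one axial and one equatorial; opposite faces give both axial or both equatorial.
Here the groups are axial/axial → opposite face → trans.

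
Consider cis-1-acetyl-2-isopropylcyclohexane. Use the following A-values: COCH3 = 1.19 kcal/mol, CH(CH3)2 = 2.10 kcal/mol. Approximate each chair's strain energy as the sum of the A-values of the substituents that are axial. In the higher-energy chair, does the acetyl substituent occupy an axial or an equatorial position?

equatorial

C1 and C2 have opposite parity, so for the cis isomer the two substituents are one axial and one equatorial in each chair.
Chair I (acetyl axial, isopropyl equatorial): E = 1.19 kcal/mol.
Chair II (acetyl equatorial, isopropyl axial): E = 2.10 kcal/mol.
Chair II is the less stable (higher-energy) conformer, and in that chair the acetyl group is equatorial.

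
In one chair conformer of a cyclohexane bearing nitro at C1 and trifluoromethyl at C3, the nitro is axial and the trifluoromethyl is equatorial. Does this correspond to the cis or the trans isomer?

trans

C1 and C3 have the same parity, so their axial bonds point in the same direction.
With same-parity carbons, two substituents on the same face are both axial or both equatorial; opposite faces give one of each.
Here the groups are axial/equatorial → opposite face → trans.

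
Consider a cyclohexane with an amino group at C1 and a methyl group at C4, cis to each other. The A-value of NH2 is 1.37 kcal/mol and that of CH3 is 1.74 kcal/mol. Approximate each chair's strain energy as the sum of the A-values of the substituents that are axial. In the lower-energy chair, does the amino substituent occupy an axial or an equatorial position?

axial

C1 and C4 have opposite parity, so for the cis isomer the two substituents are one axial and one equatorial in each chair.
Chair I (amino axial, methyl equatorial): E = 1.37 kcal/mol.
Chair II (amino equatorial, methyl axial): E = 1.74 kcal/mol.
Chair I is the more stable (lower-energy) conformer, and in that chair the amino group is axial.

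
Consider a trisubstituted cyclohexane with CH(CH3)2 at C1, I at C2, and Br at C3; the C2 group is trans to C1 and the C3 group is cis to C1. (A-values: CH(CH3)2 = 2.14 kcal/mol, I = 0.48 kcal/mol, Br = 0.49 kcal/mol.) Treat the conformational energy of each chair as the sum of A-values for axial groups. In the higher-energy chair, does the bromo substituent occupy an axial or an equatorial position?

Chair I (isopropyl axial, iodo axial, bromo axial): E = 3.11 kcal/mol.
Chair II (isopropyl equatorial, iodo equatorial, bromo equatorial): E = 0.00 kcal/mol.
Chair I is the less stable (higher-energy) conformer, and in that chair the bromo group is axial.

axial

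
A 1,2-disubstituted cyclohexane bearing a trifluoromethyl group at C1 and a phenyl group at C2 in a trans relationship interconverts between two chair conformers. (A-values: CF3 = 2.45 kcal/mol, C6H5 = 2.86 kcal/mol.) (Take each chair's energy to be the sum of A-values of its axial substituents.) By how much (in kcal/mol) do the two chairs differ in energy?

5.31 kcal/mol

C1 and C2 have opposite parity, so for the trans isomer the two substituents are e,e in one chair and a,a in the other.
Chair I (trifluoromethyl axial, phenyl axial): E = 5.31 kcal/mol.
Chair II (trifluoromethyl equatorial, phenyl equatorial): E = 0.00 kcal/mol.
ΔE = 5.31 − 0.00 = 5.31 kcal/mol; chair II is more stable.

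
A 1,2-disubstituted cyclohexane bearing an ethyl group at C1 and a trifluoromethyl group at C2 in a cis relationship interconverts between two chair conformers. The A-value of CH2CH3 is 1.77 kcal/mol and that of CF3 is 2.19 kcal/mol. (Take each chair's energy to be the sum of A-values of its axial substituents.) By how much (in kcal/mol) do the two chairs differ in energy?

0.42 kcal/mol

C1 and C2 have opposite parity, so for the cis isomer the two substituents are one axial and one equatorial in each chair.
Chair I (ethyl axial, trifluoromethyl equatorial): E = 1.77 kcal/mol.
Chair II (ethyl equatorial, trifluoromethyl axial): E = 2.19 kcal/mol.
ΔE = 2.19 − 1.77 = 0.42 kcal/mol; chair I is more stable.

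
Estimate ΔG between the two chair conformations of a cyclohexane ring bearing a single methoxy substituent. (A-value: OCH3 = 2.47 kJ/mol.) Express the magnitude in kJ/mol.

A monosubstituted cyclohexane has one chair with the methoxy group axial (E = A = 2.47 kJ/mol) and one with it equatorial (E = 0).
ΔE = 2.47 − 0 = 2.47 kJ/mol.

2.47 kJ/mol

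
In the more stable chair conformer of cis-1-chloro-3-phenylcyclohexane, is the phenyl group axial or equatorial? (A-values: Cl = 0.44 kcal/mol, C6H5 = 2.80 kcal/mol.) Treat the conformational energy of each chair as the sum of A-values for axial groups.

equatorial

C1 and C3 have the same parity, so for the cis isomer the two substituents are e,e in one chair and a,a in the other.
Chair I (chloro axial, phenyl axial): E = 3.24 kcal/mol.
Chair II (chloro equatorial, phenyl equatorial): E = 0.00 kcal/mol.
Chair II is the more stable (lower-energy) conformer, and in that chair the phenyl group is equatorial.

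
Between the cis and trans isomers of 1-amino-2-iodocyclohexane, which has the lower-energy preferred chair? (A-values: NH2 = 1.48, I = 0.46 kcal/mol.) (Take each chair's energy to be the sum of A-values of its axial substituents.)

trans

At 1,2 positions (parity opposite): cis → (a,e or e,a); trans → (e,e or a,a).
Best chair for cis: E = 0.46 kcal/mol; best chair for trans: E = 0.00 kcal/mol.
The trans isomer is lower by 0.46 kcal/mol.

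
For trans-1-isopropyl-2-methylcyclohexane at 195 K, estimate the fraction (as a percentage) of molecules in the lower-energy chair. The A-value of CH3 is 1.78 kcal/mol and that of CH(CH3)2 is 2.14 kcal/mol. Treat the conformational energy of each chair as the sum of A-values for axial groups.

100.0%

C1 and C2 have opposite parity, so for the trans isomer the two substituents are e,e in one chair and a,a in the other.
Chair I (methyl axial, isopropyl axial): E = 3.92 kcal/mol; chair II (methyl equatorial, isopropyl equatorial): E = 0.00 kcal/mol.
ΔG = 3.92 kcal/mol between the two chairs.
K = exp(ΔG/RT) with R = 1.987×10⁻³ kcal mol⁻¹ K⁻¹ and T = 195 K gives K ≈ 2.48e+04.
Fraction in the lower-energy chair = K/(K+1) = 100.0%.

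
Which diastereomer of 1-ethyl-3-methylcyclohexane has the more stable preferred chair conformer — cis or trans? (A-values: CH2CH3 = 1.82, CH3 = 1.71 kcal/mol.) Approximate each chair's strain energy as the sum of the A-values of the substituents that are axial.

At 1,3 positions (parity same): cis → (e,e or a,a); trans → (a,e or e,a).
Best chair for cis: E = 0.00 kcal/mol; best chair for trans: E = 1.71 kcal/mol.
The cis isomer is lower by 1.71 kcal/mol.

cis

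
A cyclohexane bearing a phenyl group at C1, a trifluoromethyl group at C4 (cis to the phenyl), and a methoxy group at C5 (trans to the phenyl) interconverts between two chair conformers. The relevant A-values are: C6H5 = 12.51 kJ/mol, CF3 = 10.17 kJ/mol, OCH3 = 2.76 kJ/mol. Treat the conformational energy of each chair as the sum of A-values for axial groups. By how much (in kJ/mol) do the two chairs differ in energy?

Chair I (phenyl axial, trifluoromethyl equatorial, methoxy equatorial): E = 12.51 kJ/mol.
Chair II (phenyl equatorial, trifluoromethyl axial, methoxy axial): E = 12.93 kJ/mol.
ΔE = 12.93 − 12.51 = 0.42 kJ/mol; chair I is more stable.

0.42 kJ/mol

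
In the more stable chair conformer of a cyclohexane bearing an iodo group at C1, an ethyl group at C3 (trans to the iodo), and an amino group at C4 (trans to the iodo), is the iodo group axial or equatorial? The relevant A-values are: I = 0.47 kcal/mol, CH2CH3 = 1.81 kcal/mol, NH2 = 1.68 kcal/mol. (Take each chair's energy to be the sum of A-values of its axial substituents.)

Chair I (iodo axial, ethyl equatorial, amino axial): E = 2.15 kcal/mol.
Chair II (iodo equatorial, ethyl axial, amino equatorial): E = 1.81 kcal/mol.
Chair II is the more stable (lower-energy) conformer, and in that chair the iodo group is equatorial.

equatorial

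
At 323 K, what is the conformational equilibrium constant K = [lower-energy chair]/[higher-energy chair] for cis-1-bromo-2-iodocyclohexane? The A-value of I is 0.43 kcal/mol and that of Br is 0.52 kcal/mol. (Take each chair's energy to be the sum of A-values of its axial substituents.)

K ≈ 1.15

C1 and C2 have opposite parity, so for the cis isomer the two substituents are one axial and one equatorial in each chair.
Chair I (iodo axial, bromo equatorial): E = 0.43 kcal/mol; chair II (iodo equatorial, bromo axial): E = 0.52 kcal/mol.
ΔG = 0.09 kcal/mol between the two chairs.
K = exp(ΔG/RT) with R = 1.987×10⁻³ kcal mol⁻¹ K⁻¹ and T = 323 K gives K ≈ 1.15.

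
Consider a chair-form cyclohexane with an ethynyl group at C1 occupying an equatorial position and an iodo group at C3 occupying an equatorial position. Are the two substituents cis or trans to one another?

C1 and C3 have the same parity, so their axial bonds point in the same direction.
With same-parity carbons, two substituents on the same face are both axial or both equatorial; opposite faces give one of each.
Here the groups are equatorial/equatorial → same face → cis.

cis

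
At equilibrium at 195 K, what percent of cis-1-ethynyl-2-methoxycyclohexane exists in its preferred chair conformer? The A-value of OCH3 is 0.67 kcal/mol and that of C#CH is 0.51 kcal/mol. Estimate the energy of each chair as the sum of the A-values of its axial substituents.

C1 and C2 have opposite parity, so for the cis isomer the two substituents are one axial and one equatorial in each chair.
Chair I (methoxy axial, ethynyl equatorial): E = 0.67 kcal/mol; chair II (methoxy equatorial, ethynyl axial): E = 0.51 kcal/mol.
ΔG = 0.16 kcal/mol between the two chairs.
K = exp(ΔG/RT) with R = 1.987×10⁻³ kcal mol⁻¹ K⁻¹ and T = 195 K gives K ≈ 1.51.
Fraction in the lower-energy chair = K/(K+1) = 60.2%.

60.2%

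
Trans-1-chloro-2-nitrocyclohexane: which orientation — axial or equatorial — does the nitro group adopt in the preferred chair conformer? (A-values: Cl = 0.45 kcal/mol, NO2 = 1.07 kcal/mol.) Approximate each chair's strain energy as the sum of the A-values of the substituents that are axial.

equatorial

C1 and C2 have opposite parity, so for the trans isomer the two substituents are e,e in one chair and a,a in the other.
Chair I (chloro axial, nitro axial): E = 1.52 kcal/mol.
Chair II (chloro equatorial, nitro equatorial): E = 0.00 kcal/mol.
Chair II is the more stable (lower-energy) conformer, and in that chair the nitro group is equatorial.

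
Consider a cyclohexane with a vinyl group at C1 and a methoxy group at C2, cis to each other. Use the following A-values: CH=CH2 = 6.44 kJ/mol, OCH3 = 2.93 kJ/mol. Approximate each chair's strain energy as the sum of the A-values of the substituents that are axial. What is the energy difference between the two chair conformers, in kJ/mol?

3.51 kJ/mol

C1 and C2 have opposite parity, so for the cis isomer the two substituents are one axial and one equatorial in each chair.
Chair I (vinyl axial, methoxy equatorial): E = 6.44 kJ/mol.
Chair II (vinyl equatorial, methoxy axial): E = 2.93 kJ/mol.
ΔE = 6.44 − 2.93 = 3.51 kJ/mol; chair II is more stable.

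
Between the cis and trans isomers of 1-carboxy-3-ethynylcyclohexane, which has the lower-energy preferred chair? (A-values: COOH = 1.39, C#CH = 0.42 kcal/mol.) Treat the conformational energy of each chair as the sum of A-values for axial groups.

cis

At 1,3 positions (parity same): cis → (e,e or a,a); trans → (a,e or e,a).
Best chair for cis: E = 0.00 kcal/mol; best chair for trans: E = 0.42 kcal/mol.
The cis isomer is lower by 0.42 kcal/mol.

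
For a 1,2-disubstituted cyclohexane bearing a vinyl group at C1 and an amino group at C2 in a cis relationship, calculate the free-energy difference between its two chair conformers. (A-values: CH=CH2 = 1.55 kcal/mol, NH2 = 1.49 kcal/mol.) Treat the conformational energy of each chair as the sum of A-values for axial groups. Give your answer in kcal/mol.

0.06 kcal/mol

C1 and C2 have opposite parity, so for the cis isomer the two substituents are one axial and one equatorial in each chair.
Chair I (vinyl axial, amino equatorial): E = 1.55 kcal/mol.
Chair II (vinyl equatorial, amino axial): E = 1.49 kcal/mol.
ΔE = 1.55 − 1.49 = 0.06 kcal/mol; chair II is more stable.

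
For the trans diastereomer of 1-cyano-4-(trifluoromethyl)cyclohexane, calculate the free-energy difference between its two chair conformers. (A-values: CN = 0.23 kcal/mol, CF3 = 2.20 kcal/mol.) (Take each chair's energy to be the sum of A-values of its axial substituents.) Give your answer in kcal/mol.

C1 and C4 have opposite parity, so for the trans isomer the two substituents are e,e in one chair and a,a in the other.
Chair I (cyano axial, trifluoromethyl axial): E = 2.43 kcal/mol.
Chair II (cyano equatorial, trifluoromethyl equatorial): E = 0.00 kcal/mol.
ΔE = 2.43 − 0.00 = 2.43 kcal/mol; chair II is more stable.

2.43 kcal/mol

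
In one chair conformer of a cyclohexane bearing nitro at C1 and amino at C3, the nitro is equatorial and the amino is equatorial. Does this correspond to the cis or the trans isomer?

cis

C1 and C3 have the same parity, so their axial bonds point in the same direction.
With same-parity carbons, two substituents on the same face are both axial or both equatorial; opposite faces give one of each.
Here the groups are equatorial/equatorial → same face → cis.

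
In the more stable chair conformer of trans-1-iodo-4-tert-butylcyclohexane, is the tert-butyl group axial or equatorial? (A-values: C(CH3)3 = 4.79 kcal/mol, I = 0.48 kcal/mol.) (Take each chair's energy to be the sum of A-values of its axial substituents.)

C1 and C4 have opposite parity, so for the trans isomer the two substituents are e,e in one chair and a,a in the other.
Chair I (tert-butyl axial, iodo axial): E = 5.27 kcal/mol.
Chair II (tert-butyl equatorial, iodo equatorial): E = 0.00 kcal/mol.
Chair II is the more stable (lower-energy) conformer, and in that chair the tert-butyl group is equatorial.

equatorial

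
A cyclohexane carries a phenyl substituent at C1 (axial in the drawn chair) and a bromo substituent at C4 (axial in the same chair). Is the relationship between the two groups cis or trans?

trans

C1 and C4 have opposite parity, so their axial bonds point in opposite directions.
With opposite-parity carbons, two substituents on the same face are one axial and one equatorial; opposite faces give both axial or both equatorial.
Here the groups are axial/axial → opposite face → trans.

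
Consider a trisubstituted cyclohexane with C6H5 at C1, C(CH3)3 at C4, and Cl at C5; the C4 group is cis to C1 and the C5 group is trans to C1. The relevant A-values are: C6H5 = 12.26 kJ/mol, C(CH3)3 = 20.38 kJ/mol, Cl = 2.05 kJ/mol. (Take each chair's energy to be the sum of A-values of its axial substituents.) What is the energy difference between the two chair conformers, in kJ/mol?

10.17 kJ/mol

Chair I (phenyl axial, tert-butyl equatorial, chloro equatorial): E = 12.26 kJ/mol.
Chair II (phenyl equatorial, tert-butyl axial, chloro axial): E = 22.43 kJ/mol.
ΔE = 22.43 − 12.26 = 10.17 kJ/mol; chair I is more stable.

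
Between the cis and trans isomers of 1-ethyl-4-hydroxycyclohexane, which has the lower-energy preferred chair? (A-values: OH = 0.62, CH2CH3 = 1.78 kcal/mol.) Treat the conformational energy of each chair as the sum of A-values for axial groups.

At 1,4 positions (parity opposite): cis → (a,e or e,a); trans → (e,e or a,a).
Best chair for cis: E = 0.62 kcal/mol; best chair for trans: E = 0.00 kcal/mol.
The trans isomer is lower by 0.62 kcal/mol.

trans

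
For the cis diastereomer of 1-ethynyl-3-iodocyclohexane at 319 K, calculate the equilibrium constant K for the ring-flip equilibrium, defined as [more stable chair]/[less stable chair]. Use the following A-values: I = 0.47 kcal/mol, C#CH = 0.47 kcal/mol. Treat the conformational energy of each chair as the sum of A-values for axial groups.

K ≈ 4.41

C1 and C3 have the same parity, so for the cis isomer the two substituents are e,e in one chair and a,a in the other.
Chair I (iodo axial, ethynyl axial): E = 0.94 kcal/mol; chair II (iodo equatorial, ethynyl equatorial): E = 0.00 kcal/mol.
ΔG = 0.94 kcal/mol between the two chairs.
K = exp(ΔG/RT) with R = 1.987×10⁻³ kcal mol⁻¹ K⁻¹ and T = 319 K gives K ≈ 4.41.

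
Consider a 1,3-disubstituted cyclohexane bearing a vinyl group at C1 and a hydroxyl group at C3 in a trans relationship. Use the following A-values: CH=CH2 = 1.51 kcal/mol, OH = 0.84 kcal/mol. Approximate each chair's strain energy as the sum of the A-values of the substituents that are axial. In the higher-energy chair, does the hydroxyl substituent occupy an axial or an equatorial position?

C1 and C3 have the same parity, so for the trans isomer the two substituents are one axial and one equatorial in each chair.
Chair I (vinyl axial, hydroxyl equatorial): E = 1.51 kcal/mol.
Chair II (vinyl equatorial, hydroxyl axial): E = 0.84 kcal/mol.
Chair I is the less stable (higher-energy) conformer, and in that chair the hydroxyl group is equatorial.

equatorial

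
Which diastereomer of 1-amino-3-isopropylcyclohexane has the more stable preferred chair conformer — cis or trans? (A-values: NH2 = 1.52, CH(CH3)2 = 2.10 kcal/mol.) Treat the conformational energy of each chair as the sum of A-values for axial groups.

cis

At 1,3 positions (parity same): cis → (e,e or a,a); trans → (a,e or e,a).
Best chair for cis: E = 0.00 kcal/mol; best chair for trans: E = 1.52 kcal/mol.
The cis isomer is lower by 1.52 kcal/mol.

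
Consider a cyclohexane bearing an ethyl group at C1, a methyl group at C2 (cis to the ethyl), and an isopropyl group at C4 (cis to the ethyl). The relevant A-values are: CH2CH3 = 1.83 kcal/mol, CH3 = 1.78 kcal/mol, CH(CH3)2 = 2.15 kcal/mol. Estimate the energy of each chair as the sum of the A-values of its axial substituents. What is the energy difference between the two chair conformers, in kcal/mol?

Chair I (ethyl axial, methyl equatorial, isopropyl equatorial): E = 1.83 kcal/mol.
Chair II (ethyl equatorial, methyl axial, isopropyl axial): E = 3.93 kcal/mol.
ΔE = 3.93 − 1.83 = 2.10 kcal/mol; chair I is more stable.

2.10 kcal/mol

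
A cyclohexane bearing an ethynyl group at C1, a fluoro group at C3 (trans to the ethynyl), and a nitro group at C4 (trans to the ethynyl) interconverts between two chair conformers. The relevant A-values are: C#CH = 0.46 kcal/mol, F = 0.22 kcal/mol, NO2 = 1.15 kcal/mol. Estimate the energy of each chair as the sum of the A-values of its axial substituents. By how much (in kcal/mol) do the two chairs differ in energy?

1.39 kcal/mol

Chair I (ethynyl axial, fluoro equatorial, nitro axial): E = 1.61 kcal/mol.
Chair II (ethynyl equatorial, fluoro axial, nitro equatorial): E = 0.22 kcal/mol.
ΔE = 1.61 − 0.22 = 1.39 kcal/mol; chair II is more stable.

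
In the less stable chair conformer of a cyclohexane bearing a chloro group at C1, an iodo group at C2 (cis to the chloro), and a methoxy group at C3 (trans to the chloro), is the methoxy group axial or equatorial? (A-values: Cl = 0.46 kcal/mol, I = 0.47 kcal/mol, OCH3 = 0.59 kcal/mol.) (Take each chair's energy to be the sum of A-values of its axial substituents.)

Chair I (chloro axial, iodo equatorial, methoxy equatorial): E = 0.46 kcal/mol.
Chair II (chloro equatorial, iodo axial, methoxy axial): E = 1.06 kcal/mol.
Chair II is the less stable (higher-energy) conformer, and in that chair the methoxy group is axial.

axial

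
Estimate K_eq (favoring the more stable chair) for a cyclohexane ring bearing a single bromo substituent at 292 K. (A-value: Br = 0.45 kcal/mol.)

One chair has the bromo group axial (E = 0.45 kcal/mol) and the other has it equatorial (E = 0).
ΔG = 0.45 kcal/mol between the two chairs.
K = exp(ΔG/RT) with R = 1.987×10⁻³ kcal mol⁻¹ K⁻¹ and T = 292 K gives K ≈ 2.17.

K ≈ 2.17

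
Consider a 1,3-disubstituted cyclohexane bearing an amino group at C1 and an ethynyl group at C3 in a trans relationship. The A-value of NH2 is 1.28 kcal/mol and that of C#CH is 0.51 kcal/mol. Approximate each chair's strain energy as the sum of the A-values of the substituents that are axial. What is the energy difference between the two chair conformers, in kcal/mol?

0.77 kcal/mol

C1 and C3 have the same parity, so for the trans isomer the two substituents are one axial and one equatorial in each chair.
Chair I (amino axial, ethynyl equatorial): E = 1.28 kcal/mol.
Chair II (amino equatorial, ethynyl axial): E = 0.51 kcal/mol.
ΔE = 1.28 − 0.51 = 0.77 kcal/mol; chair II is more stable.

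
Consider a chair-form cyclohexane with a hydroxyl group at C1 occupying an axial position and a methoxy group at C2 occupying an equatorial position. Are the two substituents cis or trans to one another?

C1 and C2 have opposite parity, so their axial bonds point in opposite directions.
With opposite-parity carbons, two substituents on the same face are one axial and one equatorial; opposite faces give both axial or both equatorial.
Here the groups are axial/equatorial → same face → cis.

cis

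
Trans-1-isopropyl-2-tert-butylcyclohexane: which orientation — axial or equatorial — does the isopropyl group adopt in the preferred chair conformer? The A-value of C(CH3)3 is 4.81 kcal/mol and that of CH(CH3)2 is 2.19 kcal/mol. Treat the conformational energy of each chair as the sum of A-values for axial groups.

equatorial

C1 and C2 have opposite parity, so for the trans isomer the two substituents are e,e in one chair and a,a in the other.
Chair I (tert-butyl axial, isopropyl axial): E = 7.00 kcal/mol.
Chair II (tert-butyl equatorial, isopropyl equatorial): E = 0.00 kcal/mol.
Chair II is the more stable (lower-energy) conformer, and in that chair the isopropyl group is equatorial.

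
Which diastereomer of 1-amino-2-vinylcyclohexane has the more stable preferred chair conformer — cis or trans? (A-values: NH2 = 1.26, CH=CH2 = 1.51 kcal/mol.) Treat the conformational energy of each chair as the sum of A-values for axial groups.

trans

At 1,2 positions (parity opposite): cis → (a,e or e,a); trans → (e,e or a,a).
Best chair for cis: E = 1.26 kcal/mol; best chair for trans: E = 0.00 kcal/mol.
The trans isomer is lower by 1.26 kcal/mol.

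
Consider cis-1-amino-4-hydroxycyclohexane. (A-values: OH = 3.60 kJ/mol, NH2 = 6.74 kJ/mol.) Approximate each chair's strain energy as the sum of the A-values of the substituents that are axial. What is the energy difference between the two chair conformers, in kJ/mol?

C1 and C4 have opposite parity, so for the cis isomer the two substituents are one axial and one equatorial in each chair.
Chair I (hydroxyl axial, amino equatorial): E = 3.60 kJ/mol.
Chair II (hydroxyl equatorial, amino axial): E = 6.74 kJ/mol.
ΔE = 6.74 − 3.60 = 3.14 kJ/mol; chair I is more stable.

3.14 kJ/mol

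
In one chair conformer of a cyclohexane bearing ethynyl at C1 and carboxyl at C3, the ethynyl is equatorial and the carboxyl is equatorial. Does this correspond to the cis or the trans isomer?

cis

C1 and C3 have the same parity, so their axial bonds point in the same direction.
With same-parity carbons, two substituents on the same face are both axial or both equatorial; opposite faces give one of each.
Here the groups are equatorial/equatorial → same face → cis.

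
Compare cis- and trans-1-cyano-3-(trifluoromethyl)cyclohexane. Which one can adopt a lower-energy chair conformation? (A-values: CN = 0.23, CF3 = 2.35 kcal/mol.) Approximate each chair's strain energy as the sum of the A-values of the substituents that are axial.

cis

At 1,3 positions (parity same): cis → (e,e or a,a); trans → (a,e or e,a).
Best chair for cis: E = 0.00 kcal/mol; best chair for trans: E = 0.23 kcal/mol.
The cis isomer is lower by 0.23 kcal/mol.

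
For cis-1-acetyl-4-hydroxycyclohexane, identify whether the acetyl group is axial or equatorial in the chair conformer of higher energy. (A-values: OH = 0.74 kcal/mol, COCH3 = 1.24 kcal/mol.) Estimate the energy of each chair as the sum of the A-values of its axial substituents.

C1 and C4 have opposite parity, so for the cis isomer the two substituents are one axial and one equatorial in each chair.
Chair I (hydroxyl axial, acetyl equatorial): E = 0.74 kcal/mol.
Chair II (hydroxyl equatorial, acetyl axial): E = 1.24 kcal/mol.
Chair II is the less stable (higher-energy) conformer, and in that chair the acetyl group is axial.

axial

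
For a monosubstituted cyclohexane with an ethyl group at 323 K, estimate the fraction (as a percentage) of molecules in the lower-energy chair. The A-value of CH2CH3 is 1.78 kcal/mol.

One chair has the ethyl group axial (E = 1.78 kcal/mol) and the other has it equatorial (E = 0).
ΔG = 1.78 kcal/mol between the two chairs.
K = exp(ΔG/RT) with R = 1.987×10⁻³ kcal mol⁻¹ K⁻¹ and T = 323 K gives K ≈ 16.
Fraction in the lower-energy chair = K/(K+1) = 94.1%.

94.1%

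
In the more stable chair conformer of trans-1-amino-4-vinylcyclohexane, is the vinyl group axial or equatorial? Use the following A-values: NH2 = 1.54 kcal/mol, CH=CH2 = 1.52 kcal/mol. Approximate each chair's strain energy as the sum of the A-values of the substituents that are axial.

C1 and C4 have opposite parity, so for the trans isomer the two substituents are e,e in one chair and a,a in the other.
Chair I (amino axial, vinyl axial): E = 3.06 kcal/mol.
Chair II (amino equatorial, vinyl equatorial): E = 0.00 kcal/mol.
Chair II is the more stable (lower-energy) conformer, and in that chair the vinyl group is equatorial.

equatorial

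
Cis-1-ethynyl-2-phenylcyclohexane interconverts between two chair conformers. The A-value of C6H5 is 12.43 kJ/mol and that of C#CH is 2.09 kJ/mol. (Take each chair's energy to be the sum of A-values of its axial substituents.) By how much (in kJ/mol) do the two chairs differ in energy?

C1 and C2 have opposite parity, so for the cis isomer the two substituents are one axial and one equatorial in each chair.
Chair I (phenyl axial, ethynyl equatorial): E = 12.43 kJ/mol.
Chair II (phenyl equatorial, ethynyl axial): E = 2.09 kJ/mol.
ΔE = 12.43 − 2.09 = 10.34 kJ/mol; chair II is more stable.

10.34 kJ/mol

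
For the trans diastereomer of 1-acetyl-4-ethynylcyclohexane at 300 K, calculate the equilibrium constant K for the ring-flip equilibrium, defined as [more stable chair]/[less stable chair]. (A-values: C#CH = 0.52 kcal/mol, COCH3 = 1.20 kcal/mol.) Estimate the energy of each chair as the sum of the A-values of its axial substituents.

C1 and C4 have opposite parity, so for the trans isomer the two substituents are e,e in one chair and a,a in the other.
Chair I (ethynyl axial, acetyl axial): E = 1.72 kcal/mol; chair II (ethynyl equatorial, acetyl equatorial): E = 0.00 kcal/mol.
ΔG = 1.72 kcal/mol between the two chairs.
K = exp(ΔG/RT) with R = 1.987×10⁻³ kcal mol⁻¹ K⁻¹ and T = 300 K gives K ≈ 17.9.

K ≈ 17.9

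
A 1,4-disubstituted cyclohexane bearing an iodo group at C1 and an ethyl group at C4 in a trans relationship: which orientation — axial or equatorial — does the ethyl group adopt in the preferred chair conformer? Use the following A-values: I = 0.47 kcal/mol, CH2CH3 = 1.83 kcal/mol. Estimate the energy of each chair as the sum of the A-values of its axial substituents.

equatorial

C1 and C4 have opposite parity, so for the trans isomer the two substituents are e,e in one chair and a,a in the other.
Chair I (iodo axial, ethyl axial): E = 2.30 kcal/mol.
Chair II (iodo equatorial, ethyl equatorial): E = 0.00 kcal/mol.
Chair II is the more stable (lower-energy) conformer, and in that chair the ethyl group is equatorial.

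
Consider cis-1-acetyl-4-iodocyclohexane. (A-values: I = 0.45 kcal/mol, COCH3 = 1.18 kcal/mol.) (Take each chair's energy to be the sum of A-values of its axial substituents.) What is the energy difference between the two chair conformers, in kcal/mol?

C1 and C4 have opposite parity, so for the cis isomer the two substituents are one axial and one equatorial in each chair.
Chair I (iodo axial, acetyl equatorial): E = 0.45 kcal/mol.
Chair II (iodo equatorial, acetyl axial): E = 1.18 kcal/mol.
ΔE = 1.18 − 0.45 = 0.73 kcal/mol; chair I is more stable.

0.73 kcal/mol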